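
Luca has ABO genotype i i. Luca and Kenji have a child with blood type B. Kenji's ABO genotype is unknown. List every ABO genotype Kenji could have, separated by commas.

I^A I^B, I^B I^B, I^B i

For each candidate genotype of Kenji, check whether crossing it with i i can produce every observed child phenotype.
  I^A I^A → possible child types {A} ✗
  I^A I^B → possible child types {A, B} ✓
  I^A i → possible child types {O, A} ✗
  I^B I^B → possible child types {B} ✓
  I^B i → possible child types {O, B} ✓
  i i → possible child types {O} ✗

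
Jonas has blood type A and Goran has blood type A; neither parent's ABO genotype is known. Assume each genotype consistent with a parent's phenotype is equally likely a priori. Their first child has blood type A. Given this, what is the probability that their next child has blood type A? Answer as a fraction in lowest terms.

19/20

Possible genotypes: Jonas ∈ {AA, AO}; Goran ∈ {AA, AO}.
Weight each parental genotype pair by prior × P(type-A child):
  AA × AA: posterior weight 4/15; P(next child type A) = 1.
  AA × AO: posterior weight 4/15; P(next child type A) = 1.
  AO × AA: posterior weight 4/15; P(next child type A) = 1.
  AO × AO: posterior weight 1/5; P(next child type A) = 3/4.
Weighted sum = 19/20.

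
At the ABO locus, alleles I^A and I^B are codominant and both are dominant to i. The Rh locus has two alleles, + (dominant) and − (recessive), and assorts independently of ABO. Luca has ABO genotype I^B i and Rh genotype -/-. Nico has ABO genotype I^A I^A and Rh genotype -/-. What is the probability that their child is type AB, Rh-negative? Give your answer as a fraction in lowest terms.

1/2

ABO cross I^B i × I^A I^A → offspring phenotypes: 1/2 A, 1/2 AB.
Rh cross -/- × -/- → 1 Rh-.
Independent loci: P(type AB, Rh-negative) = 1/2 × 1 = 1/2.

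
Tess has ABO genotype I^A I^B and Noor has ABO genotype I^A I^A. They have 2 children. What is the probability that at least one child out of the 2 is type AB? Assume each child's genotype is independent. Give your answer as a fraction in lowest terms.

3/4

ABO cross I^A I^B × I^A I^A → 1/2 A, 1/2 AB.
So P(type AB) = 1/2 per child.
P(none) = (1/2)^2 = 1/4; P(at least one) = 1 − 1/4 = 3/4.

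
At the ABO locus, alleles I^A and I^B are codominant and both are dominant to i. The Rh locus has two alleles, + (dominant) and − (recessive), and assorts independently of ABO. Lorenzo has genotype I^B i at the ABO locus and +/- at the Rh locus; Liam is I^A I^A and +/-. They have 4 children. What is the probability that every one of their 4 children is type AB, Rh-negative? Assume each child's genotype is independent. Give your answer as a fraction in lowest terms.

ABO cross I^B i × I^A I^A → 1/2 A, 1/2 AB.
Rh cross +/- × +/- → 3/4 Rh+, 1/4 Rh-; so P(type AB, Rh-negative) = 1/2 × 1/4 = 1/8 per child.
All 4 independent: (1/8)^4 = 1/4096.

1/4096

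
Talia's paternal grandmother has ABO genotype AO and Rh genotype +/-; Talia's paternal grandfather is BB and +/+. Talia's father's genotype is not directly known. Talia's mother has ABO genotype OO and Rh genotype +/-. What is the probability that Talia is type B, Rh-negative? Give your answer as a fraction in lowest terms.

1/16

Talia's father's ABO genotype from AO × BB: 1/2 AB, 1/2 BO.
Crossing each possibility with the mother OO and summing P(type B): 1/2·1/2 + 1/2·1/2 = 1/2.
Similarly for Rh via the father's Rh distribution: P(Rh-) = 1/8.
Independent loci: 1/2 × 1/8 = 1/16.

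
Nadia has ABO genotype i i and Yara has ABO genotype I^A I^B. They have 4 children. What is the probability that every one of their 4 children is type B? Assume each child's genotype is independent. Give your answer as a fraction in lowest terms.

1/16

ABO cross i i × I^A I^B → 1/2 A, 1/2 B.
So P(type B) = 1/2 per child.
All 4 independent: (1/2)^4 = 1/16.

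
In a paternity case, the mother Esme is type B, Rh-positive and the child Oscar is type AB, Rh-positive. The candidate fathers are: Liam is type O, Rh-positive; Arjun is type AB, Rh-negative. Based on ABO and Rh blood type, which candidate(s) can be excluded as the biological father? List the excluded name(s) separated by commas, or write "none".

A candidate is excluded only if no genotype consistent with his phenotype could produce a type AB, Rh-positive child with a type B, Rh-positive mother.
Liam (type O, Rh+): no genotype consistent with that phenotype can produce a type-AB Rh+ child with a type-B mother.

Liam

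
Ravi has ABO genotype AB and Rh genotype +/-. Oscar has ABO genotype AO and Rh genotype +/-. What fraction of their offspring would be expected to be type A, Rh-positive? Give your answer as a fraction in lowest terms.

3/8

ABO cross AB × AO → offspring phenotypes: 1/2 A, 1/4 B, 1/4 AB.
Rh cross +/- × +/- → 3/4 Rh+, 1/4 Rh-.
Independent loci: P(type A, Rh-positive) = 1/2 × 3/4 = 3/8.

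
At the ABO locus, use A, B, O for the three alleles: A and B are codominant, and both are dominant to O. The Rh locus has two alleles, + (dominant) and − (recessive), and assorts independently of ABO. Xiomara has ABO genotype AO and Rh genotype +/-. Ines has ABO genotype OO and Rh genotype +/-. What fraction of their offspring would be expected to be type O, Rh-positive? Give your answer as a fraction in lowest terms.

3/8

ABO cross AO × OO → offspring phenotypes: 1/2 O, 1/2 A.
Rh cross +/- × +/- → 3/4 Rh+, 1/4 Rh-.
Independent loci: P(type O, Rh-positive) = 1/2 × 3/4 = 3/8.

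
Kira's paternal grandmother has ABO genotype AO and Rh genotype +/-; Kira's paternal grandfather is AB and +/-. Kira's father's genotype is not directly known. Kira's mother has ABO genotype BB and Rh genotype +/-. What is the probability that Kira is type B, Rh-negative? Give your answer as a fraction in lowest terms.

Kira's father's ABO genotype from AO × AB: 1/4 AA, 1/4 AB, 1/4 AO, 1/4 BO.
Crossing each possibility with the mother BB and summing P(type B): 1/4·0 + 1/4·1/2 + 1/4·1/2 + 1/4·1 = 1/2.
Similarly for Rh via the father's Rh distribution: P(Rh-) = 1/4.
Independent loci: 1/2 × 1/4 = 1/8.

1/8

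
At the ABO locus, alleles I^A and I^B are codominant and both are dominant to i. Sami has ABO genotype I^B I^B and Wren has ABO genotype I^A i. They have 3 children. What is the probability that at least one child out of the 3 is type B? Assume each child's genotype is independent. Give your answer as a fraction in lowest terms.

7/8

ABO cross I^B I^B × I^A i → 1/2 B, 1/2 AB.
So P(type B) = 1/2 per child.
P(none) = (1/2)^3 = 1/8; P(at least one) = 1 − 1/8 = 7/8.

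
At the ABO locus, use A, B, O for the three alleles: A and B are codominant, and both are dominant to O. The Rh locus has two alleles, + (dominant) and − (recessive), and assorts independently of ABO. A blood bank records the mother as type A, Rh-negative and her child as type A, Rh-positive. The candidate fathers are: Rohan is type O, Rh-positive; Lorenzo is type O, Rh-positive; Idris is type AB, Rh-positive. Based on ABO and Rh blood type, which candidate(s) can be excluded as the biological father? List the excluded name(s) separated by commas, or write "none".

A candidate is excluded only if no genotype consistent with his phenotype could produce a type A, Rh-positive child with a type A, Rh-negative mother.
Every candidate has at least one consistent genotype combination, so none can be excluded.

none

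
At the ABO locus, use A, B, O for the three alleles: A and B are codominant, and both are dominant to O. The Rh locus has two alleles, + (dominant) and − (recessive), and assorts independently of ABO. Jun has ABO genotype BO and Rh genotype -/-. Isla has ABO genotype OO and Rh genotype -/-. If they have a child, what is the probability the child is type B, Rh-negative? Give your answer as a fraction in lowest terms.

1/2

ABO cross BO × OO → offspring phenotypes: 1/2 O, 1/2 B.
Rh cross -/- × -/- → 1 Rh-.
Independent loci: P(type B, Rh-negative) = 1/2 × 1 = 1/2.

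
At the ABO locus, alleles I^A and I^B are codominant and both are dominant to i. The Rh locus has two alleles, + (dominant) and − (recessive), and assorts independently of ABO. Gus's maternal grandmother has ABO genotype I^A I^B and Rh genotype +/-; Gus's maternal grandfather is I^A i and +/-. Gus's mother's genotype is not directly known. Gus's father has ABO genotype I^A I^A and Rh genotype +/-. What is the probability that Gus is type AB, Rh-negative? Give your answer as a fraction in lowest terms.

Gus's mother's ABO genotype from I^A I^B × I^A i: 1/4 I^A I^A, 1/4 I^A I^B, 1/4 I^A i, 1/4 I^B i.
Crossing each possibility with the father I^A I^A and summing P(type AB): 1/4·0 + 1/4·1/2 + 1/4·0 + 1/4·1/2 = 1/4.
Similarly for Rh via the mother's Rh distribution: P(Rh-) = 1/4.
Independent loci: 1/4 × 1/4 = 1/16.

1/16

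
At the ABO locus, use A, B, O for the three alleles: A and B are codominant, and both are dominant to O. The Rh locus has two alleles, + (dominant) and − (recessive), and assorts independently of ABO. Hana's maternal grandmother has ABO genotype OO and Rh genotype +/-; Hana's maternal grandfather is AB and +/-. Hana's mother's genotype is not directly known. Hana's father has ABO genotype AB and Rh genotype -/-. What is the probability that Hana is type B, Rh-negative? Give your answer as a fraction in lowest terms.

3/16

Hana's mother's ABO genotype from OO × AB: 1/2 AO, 1/2 BO.
Crossing each possibility with the father AB and summing P(type B): 1/2·1/4 + 1/2·1/2 = 3/8.
Similarly for Rh via the mother's Rh distribution: P(Rh-) = 1/2.
Independent loci: 3/8 × 1/2 = 3/16.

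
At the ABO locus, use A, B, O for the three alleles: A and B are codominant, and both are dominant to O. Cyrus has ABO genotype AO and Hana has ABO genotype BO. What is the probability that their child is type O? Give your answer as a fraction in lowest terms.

1/4

ABO cross AO × BO → offspring phenotypes: 1/4 O, 1/4 A, 1/4 B, 1/4 AB.
So P(type O) = 1/4.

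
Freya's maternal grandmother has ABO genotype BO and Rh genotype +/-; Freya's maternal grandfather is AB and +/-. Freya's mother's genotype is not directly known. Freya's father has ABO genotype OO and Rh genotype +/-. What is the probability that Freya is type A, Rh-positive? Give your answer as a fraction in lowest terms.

Freya's mother's ABO genotype from BO × AB: 1/4 AB, 1/4 AO, 1/4 BB, 1/4 BO.
Crossing each possibility with the father OO and summing P(type A): 1/4·1/2 + 1/4·1/2 + 1/4·0 + 1/4·0 = 1/4.
Similarly for Rh via the mother's Rh distribution: P(Rh+) = 3/4.
Independent loci: 1/4 × 3/4 = 3/16.

3/16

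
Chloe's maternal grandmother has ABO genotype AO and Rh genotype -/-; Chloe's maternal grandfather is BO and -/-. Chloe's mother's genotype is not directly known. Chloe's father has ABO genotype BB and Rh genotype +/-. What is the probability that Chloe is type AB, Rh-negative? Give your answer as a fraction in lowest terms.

1/8

Chloe's mother's ABO genotype from AO × BO: 1/4 AB, 1/4 AO, 1/4 BO, 1/4 OO.
Crossing each possibility with the father BB and summing P(type AB): 1/4·1/2 + 1/4·1/2 + 1/4·0 + 1/4·0 = 1/4.
Similarly for Rh via the mother's Rh distribution: P(Rh-) = 1/2.
Independent loci: 1/4 × 1/2 = 1/8.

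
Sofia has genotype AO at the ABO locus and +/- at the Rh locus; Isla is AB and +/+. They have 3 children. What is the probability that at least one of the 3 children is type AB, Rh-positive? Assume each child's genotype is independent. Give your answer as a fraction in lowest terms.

ABO cross AO × AB → 1/2 A, 1/4 B, 1/4 AB.
Rh cross +/- × +/+ → 1 Rh+; so P(type AB, Rh-positive) = 1/4 × 1 = 1/4 per child.
P(none) = (3/4)^3 = 27/64; P(at least one) = 1 − 27/64 = 37/64.

37/64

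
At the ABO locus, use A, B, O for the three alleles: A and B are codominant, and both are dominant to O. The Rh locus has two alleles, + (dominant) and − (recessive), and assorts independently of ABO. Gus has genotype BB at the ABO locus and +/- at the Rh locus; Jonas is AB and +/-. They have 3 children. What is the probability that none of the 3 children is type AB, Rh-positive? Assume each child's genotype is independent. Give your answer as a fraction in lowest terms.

125/512

ABO cross BB × AB → 1/2 B, 1/2 AB.
Rh cross +/- × +/- → 3/4 Rh+, 1/4 Rh-; so P(type AB, Rh-positive) = 1/2 × 3/4 = 3/8 per child.
P(not type AB, Rh-positive) = 5/8 for one child; (5/8)^3 = 125/512.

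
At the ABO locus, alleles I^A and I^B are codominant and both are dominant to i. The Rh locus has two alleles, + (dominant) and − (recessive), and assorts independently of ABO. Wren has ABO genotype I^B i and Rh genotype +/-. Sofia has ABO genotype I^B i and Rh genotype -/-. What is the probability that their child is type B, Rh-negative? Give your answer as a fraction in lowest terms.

3/8

ABO cross I^B i × I^B i → offspring phenotypes: 1/4 O, 3/4 B.
Rh cross +/- × -/- → 1/2 Rh+, 1/2 Rh-.
Independent loci: P(type B, Rh-negative) = 3/4 × 1/2 = 3/8.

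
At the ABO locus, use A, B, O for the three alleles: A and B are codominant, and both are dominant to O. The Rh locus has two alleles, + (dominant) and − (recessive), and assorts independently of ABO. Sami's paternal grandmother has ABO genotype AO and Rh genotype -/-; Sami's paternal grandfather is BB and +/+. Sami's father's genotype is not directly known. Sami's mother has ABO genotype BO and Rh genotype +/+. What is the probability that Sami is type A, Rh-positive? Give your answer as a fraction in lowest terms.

1/8

Sami's father's ABO genotype from AO × BB: 1/2 AB, 1/2 BO.
Crossing each possibility with the mother BO and summing P(type A): 1/2·1/4 + 1/2·0 = 1/8.
Similarly for Rh via the father's Rh distribution: P(Rh+) = 1.
Independent loci: 1/8 × 1 = 1/8.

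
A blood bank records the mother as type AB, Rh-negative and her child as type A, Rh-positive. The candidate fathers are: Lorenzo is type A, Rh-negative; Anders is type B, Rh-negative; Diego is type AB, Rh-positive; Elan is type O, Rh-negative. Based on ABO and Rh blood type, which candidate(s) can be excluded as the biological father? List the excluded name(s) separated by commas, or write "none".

Lorenzo, Anders, Elan

A candidate is excluded only if no genotype consistent with his phenotype could produce a type A, Rh-positive child with a type AB, Rh-negative mother.
Lorenzo (type A, Rh-): no genotype consistent with that phenotype can produce a type-A Rh+ child with a type-AB mother.
Anders (type B, Rh-): no genotype consistent with that phenotype can produce a type-A Rh+ child with a type-AB mother.
Elan (type O, Rh-): no genotype consistent with that phenotype can produce a type-A Rh+ child with a type-AB mother.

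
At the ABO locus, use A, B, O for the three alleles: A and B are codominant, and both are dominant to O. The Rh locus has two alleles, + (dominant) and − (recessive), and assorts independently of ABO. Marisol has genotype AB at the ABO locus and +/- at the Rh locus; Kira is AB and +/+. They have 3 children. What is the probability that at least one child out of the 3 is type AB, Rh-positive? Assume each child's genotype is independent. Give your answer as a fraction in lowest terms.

ABO cross AB × AB → 1/4 A, 1/4 B, 1/2 AB.
Rh cross +/- × +/+ → 1 Rh+; so P(type AB, Rh-positive) = 1/2 × 1 = 1/2 per child.
P(none) = (1/2)^3 = 1/8; P(at least one) = 1 − 1/8 = 7/8.

7/8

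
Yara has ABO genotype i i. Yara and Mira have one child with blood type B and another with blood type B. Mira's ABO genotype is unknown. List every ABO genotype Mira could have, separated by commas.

For each candidate genotype of Mira, check whether crossing it with i i can produce every observed child phenotype.
  I^A I^A → possible child types {A} ✗
  I^A I^B → possible child types {A, B} ✓
  I^A i → possible child types {O, A} ✗
  I^B I^B → possible child types {B} ✓
  I^B i → possible child types {O, B} ✓
  i i → possible child types {O} ✗

I^A I^B, I^B I^B, I^B i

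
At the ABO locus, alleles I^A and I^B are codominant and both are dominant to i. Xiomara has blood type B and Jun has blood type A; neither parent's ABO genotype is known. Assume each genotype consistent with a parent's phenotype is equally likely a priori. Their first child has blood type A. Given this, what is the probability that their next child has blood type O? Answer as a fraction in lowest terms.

1/12

Possible genotypes: Xiomara ∈ {I^B I^B, I^B i}; Jun ∈ {I^A I^A, I^A i}.
Weight each parental genotype pair by prior × P(type-A child):
  I^B i × I^A I^A: posterior weight 2/3; P(next child type O) = 0.
  I^B i × I^A i: posterior weight 1/3; P(next child type O) = 1/4.
Weighted sum = 1/12.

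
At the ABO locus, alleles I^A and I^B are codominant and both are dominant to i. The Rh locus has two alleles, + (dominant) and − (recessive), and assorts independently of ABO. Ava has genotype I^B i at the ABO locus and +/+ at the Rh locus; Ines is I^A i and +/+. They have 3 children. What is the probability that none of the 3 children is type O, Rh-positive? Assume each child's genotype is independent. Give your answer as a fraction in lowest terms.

ABO cross I^B i × I^A i → 1/4 O, 1/4 A, 1/4 B, 1/4 AB.
Rh cross +/+ × +/+ → 1 Rh+; so P(type O, Rh-positive) = 1/4 × 1 = 1/4 per child.
P(not type O, Rh-positive) = 3/4 for one child; (3/4)^3 = 27/64.

27/64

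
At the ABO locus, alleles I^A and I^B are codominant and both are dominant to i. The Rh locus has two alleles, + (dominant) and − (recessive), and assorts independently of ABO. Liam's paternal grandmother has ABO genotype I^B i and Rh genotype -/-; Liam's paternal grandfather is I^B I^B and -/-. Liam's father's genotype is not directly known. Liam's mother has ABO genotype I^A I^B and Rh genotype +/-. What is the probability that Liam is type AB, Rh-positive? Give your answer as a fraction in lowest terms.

Liam's father's ABO genotype from I^B i × I^B I^B: 1/2 I^B I^B, 1/2 I^B i.
Crossing each possibility with the mother I^A I^B and summing P(type AB): 1/2·1/2 + 1/2·1/4 = 3/8.
Similarly for Rh via the father's Rh distribution: P(Rh+) = 1/2.
Independent loci: 3/8 × 1/2 = 3/16.

3/16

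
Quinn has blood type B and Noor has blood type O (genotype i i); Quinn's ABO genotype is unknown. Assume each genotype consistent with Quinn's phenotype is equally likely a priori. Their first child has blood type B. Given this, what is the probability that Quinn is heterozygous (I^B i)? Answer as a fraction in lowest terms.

Possible genotypes: Quinn ∈ {I^B I^B, I^B i}; Noor ∈ {i i}.
Weight each parental genotype pair by prior × P(type-B child):
  I^B I^B × i i: posterior weight 2/3.
  I^B i × i i: posterior weight 1/3.
Sum the posterior weight over pairs where Quinn is I^B i: 1/3.

1/3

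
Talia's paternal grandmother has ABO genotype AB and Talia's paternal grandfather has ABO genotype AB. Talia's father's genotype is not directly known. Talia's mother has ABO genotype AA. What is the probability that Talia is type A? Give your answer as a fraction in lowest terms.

1/2

Talia's father's ABO genotype from AB × AB: 1/4 AA, 1/2 AB, 1/4 BB.
Crossing each possibility with the mother AA and summing P(type A): 1/4·1 + 1/2·1/2 + 1/4·0 = 1/2.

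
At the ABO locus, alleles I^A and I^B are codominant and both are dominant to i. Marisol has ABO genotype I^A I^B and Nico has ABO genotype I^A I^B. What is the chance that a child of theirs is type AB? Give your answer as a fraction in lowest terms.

ABO cross I^A I^B × I^A I^B → offspring phenotypes: 1/4 A, 1/4 B, 1/2 AB.
So P(type AB) = 1/2.

1/2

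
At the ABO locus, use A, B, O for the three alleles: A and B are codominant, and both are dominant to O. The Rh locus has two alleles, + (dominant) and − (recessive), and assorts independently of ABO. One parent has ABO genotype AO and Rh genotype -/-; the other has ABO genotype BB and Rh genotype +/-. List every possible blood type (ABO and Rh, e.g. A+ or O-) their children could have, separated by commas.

B+, B-, AB+, AB-

Gametes from AO × BB give offspring ABO genotypes AB, BO, i.e. phenotypes B, AB.
Rh cross -/- × +/- → phenotypes Rh+, Rh-.
Combining independently: B+, B-, AB+, AB-.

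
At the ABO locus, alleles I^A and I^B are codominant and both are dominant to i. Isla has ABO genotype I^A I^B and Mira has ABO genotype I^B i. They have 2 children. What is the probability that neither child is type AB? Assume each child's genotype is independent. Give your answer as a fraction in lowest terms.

ABO cross I^A I^B × I^B i → 1/4 A, 1/2 B, 1/4 AB.
So P(type AB) = 1/4 per child.
P(not type AB) = 3/4 for one child; (3/4)^2 = 9/16.

9/16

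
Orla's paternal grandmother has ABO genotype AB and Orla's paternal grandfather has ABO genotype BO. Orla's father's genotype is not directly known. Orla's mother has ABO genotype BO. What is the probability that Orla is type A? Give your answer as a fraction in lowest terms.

1/8

Orla's father's ABO genotype from AB × BO: 1/4 AB, 1/4 AO, 1/4 BB, 1/4 BO.
Crossing each possibility with the mother BO and summing P(type A): 1/4·1/4 + 1/4·1/4 + 1/4·0 + 1/4·0 = 1/8.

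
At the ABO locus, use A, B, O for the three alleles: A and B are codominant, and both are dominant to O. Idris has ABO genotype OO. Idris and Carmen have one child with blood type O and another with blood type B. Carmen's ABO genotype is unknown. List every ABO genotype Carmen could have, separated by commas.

BO

For each candidate genotype of Carmen, check whether crossing it with OO can produce every observed child phenotype.
  AA → possible child types {A} ✗
  AB → possible child types {A, B} ✗
  AO → possible child types {O, A} ✗
  BB → possible child types {B} ✗
  BO → possible child types {O, B} ✓
  OO → possible child types {O} ✗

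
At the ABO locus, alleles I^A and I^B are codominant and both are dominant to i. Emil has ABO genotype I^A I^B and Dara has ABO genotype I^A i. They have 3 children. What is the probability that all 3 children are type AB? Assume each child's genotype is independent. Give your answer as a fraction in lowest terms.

1/64

ABO cross I^A I^B × I^A i → 1/2 A, 1/4 B, 1/4 AB.
So P(type AB) = 1/4 per child.
All 3 independent: (1/4)^3 = 1/64.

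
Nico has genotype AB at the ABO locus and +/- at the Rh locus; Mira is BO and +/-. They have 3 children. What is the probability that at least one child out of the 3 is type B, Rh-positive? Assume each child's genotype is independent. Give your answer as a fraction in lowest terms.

ABO cross AB × BO → 1/4 A, 1/2 B, 1/4 AB.
Rh cross +/- × +/- → 3/4 Rh+, 1/4 Rh-; so P(type B, Rh-positive) = 1/2 × 3/4 = 3/8 per child.
P(none) = (5/8)^3 = 125/512; P(at least one) = 1 − 125/512 = 387/512.

387/512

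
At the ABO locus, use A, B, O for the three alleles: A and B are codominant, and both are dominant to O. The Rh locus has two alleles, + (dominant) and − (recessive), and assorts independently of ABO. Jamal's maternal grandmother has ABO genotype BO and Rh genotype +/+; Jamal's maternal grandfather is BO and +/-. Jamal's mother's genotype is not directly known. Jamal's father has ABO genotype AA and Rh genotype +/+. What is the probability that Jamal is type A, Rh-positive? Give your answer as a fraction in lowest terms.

Jamal's mother's ABO genotype from BO × BO: 1/4 BB, 1/2 BO, 1/4 OO.
Crossing each possibility with the father AA and summing P(type A): 1/4·0 + 1/2·1/2 + 1/4·1 = 1/2.
Similarly for Rh via the mother's Rh distribution: P(Rh+) = 1.
Independent loci: 1/2 × 1 = 1/2.

1/2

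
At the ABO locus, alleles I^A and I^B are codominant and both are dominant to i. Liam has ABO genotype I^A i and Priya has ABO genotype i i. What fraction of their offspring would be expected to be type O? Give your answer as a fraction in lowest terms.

1/2

ABO cross I^A i × i i → offspring phenotypes: 1/2 O, 1/2 A.
So P(type O) = 1/2.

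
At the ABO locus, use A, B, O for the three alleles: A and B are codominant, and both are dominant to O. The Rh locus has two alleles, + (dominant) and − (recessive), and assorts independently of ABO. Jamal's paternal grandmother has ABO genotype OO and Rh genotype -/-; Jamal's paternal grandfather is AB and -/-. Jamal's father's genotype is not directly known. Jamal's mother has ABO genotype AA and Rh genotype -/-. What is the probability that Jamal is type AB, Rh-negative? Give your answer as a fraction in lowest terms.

1/4

Jamal's father's ABO genotype from OO × AB: 1/2 AO, 1/2 BO.
Crossing each possibility with the mother AA and summing P(type AB): 1/2·0 + 1/2·1/2 = 1/4.
Similarly for Rh via the father's Rh distribution: P(Rh-) = 1.
Independent loci: 1/4 × 1 = 1/4.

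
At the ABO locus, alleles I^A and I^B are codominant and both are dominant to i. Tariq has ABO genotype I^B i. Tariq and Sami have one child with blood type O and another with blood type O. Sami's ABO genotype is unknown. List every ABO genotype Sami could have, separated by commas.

I^A i, I^B i, i i

For each candidate genotype of Sami, check whether crossing it with I^B i can produce every observed child phenotype.
  I^A I^A → possible child types {A, AB} ✗
  I^A I^B → possible child types {A, B, AB} ✗
  I^A i → possible child types {O, A, B, AB} ✓
  I^B I^B → possible child types {B} ✗
  I^B i → possible child types {O, B} ✓
  i i → possible child types {O, B} ✓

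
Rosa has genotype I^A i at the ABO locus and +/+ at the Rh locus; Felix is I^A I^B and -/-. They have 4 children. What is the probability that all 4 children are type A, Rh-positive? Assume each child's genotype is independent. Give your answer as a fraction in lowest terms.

1/16

ABO cross I^A i × I^A I^B → 1/2 A, 1/4 B, 1/4 AB.
Rh cross +/+ × -/- → 1 Rh+; so P(type A, Rh-positive) = 1/2 × 1 = 1/2 per child.
All 4 independent: (1/2)^4 = 1/16.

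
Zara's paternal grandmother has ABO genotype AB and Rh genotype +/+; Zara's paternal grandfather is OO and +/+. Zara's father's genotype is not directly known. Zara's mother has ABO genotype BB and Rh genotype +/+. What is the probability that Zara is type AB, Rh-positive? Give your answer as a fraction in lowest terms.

Zara's father's ABO genotype from AB × OO: 1/2 AO, 1/2 BO.
Crossing each possibility with the mother BB and summing P(type AB): 1/2·1/2 + 1/2·0 = 1/4.
Similarly for Rh via the father's Rh distribution: P(Rh+) = 1.
Independent loci: 1/4 × 1 = 1/4.

1/4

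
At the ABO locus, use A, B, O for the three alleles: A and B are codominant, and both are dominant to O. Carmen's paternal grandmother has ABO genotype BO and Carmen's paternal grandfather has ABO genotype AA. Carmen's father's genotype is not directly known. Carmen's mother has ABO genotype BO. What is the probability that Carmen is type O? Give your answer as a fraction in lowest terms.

1/8

Carmen's father's ABO genotype from BO × AA: 1/2 AB, 1/2 AO.
Crossing each possibility with the mother BO and summing P(type O): 1/2·0 + 1/2·1/4 = 1/8.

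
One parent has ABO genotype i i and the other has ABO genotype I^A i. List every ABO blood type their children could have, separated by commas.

Gametes from i i × I^A i give offspring ABO genotypes I^A i, i i, i.e. phenotypes O, A.

O, A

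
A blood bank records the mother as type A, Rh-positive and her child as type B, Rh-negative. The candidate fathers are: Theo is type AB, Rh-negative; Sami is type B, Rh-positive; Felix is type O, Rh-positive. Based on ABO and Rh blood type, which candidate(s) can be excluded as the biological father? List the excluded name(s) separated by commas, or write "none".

A candidate is excluded only if no genotype consistent with his phenotype could produce a type B, Rh-negative child with a type A, Rh-positive mother.
Felix (type O, Rh+): no genotype consistent with that phenotype can produce a type-B Rh- child with a type-A mother.

Felix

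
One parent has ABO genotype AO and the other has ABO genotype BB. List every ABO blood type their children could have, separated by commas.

B, AB

Gametes from AO × BB give offspring ABO genotypes AB, BO, i.e. phenotypes B, AB.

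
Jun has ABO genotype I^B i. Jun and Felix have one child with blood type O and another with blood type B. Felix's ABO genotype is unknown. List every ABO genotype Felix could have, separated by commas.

For each candidate genotype of Felix, check whether crossing it with I^B i can produce every observed child phenotype.
  I^A I^A → possible child types {A, AB} ✗
  I^A I^B → possible child types {A, B, AB} ✗
  I^A i → possible child types {O, A, B, AB} ✓
  I^B I^B → possible child types {B} ✗
  I^B i → possible child types {O, B} ✓
  i i → possible child types {O, B} ✓

I^A i, I^B i, i i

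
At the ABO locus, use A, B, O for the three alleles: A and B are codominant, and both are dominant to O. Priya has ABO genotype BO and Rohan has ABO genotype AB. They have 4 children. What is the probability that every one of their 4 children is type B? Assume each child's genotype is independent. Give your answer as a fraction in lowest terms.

ABO cross BO × AB → 1/4 A, 1/2 B, 1/4 AB.
So P(type B) = 1/2 per child.
All 4 independent: (1/2)^4 = 1/16.

1/16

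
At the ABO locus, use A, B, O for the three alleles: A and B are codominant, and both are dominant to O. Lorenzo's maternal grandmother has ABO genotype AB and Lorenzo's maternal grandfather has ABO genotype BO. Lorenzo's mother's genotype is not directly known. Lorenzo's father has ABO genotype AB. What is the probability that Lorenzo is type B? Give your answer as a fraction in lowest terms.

Lorenzo's mother's ABO genotype from AB × BO: 1/4 AB, 1/4 AO, 1/4 BB, 1/4 BO.
Crossing each possibility with the father AB and summing P(type B): 1/4·1/4 + 1/4·1/4 + 1/4·1/2 + 1/4·1/2 = 3/8.

3/8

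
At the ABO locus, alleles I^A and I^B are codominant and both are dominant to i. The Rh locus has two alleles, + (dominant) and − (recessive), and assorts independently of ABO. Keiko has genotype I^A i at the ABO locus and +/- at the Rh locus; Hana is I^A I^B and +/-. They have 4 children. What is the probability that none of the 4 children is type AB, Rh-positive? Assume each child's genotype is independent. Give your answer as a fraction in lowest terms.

28561/65536

ABO cross I^A i × I^A I^B → 1/2 A, 1/4 B, 1/4 AB.
Rh cross +/- × +/- → 3/4 Rh+, 1/4 Rh-; so P(type AB, Rh-positive) = 1/4 × 3/4 = 3/16 per child.
P(not type AB, Rh-positive) = 13/16 for one child; (13/16)^4 = 28561/65536.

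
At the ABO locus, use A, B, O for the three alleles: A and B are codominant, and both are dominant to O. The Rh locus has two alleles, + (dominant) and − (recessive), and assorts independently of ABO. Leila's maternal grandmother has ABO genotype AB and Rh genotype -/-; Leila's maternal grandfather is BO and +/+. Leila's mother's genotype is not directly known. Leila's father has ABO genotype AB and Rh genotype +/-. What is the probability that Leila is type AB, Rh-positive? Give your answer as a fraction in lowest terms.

9/32

Leila's mother's ABO genotype from AB × BO: 1/4 AB, 1/4 AO, 1/4 BB, 1/4 BO.
Crossing each possibility with the father AB and summing P(type AB): 1/4·1/2 + 1/4·1/4 + 1/4·1/2 + 1/4·1/4 = 3/8.
Similarly for Rh via the mother's Rh distribution: P(Rh+) = 3/4.
Independent loci: 3/8 × 3/4 = 9/32.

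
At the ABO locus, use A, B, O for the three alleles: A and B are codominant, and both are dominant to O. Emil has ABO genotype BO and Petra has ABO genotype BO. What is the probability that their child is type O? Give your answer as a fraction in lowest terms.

1/4

ABO cross BO × BO → offspring phenotypes: 1/4 O, 3/4 B.
So P(type O) = 1/4.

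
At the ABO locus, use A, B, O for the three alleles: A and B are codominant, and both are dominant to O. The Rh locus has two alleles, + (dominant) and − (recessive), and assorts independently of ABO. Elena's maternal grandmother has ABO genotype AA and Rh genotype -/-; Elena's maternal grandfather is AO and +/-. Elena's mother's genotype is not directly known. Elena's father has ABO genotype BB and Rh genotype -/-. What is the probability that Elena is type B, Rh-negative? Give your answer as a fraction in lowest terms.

Elena's mother's ABO genotype from AA × AO: 1/2 AA, 1/2 AO.
Crossing each possibility with the father BB and summing P(type B): 1/2·0 + 1/2·1/2 = 1/4.
Similarly for Rh via the mother's Rh distribution: P(Rh-) = 3/4.
Independent loci: 1/4 × 3/4 = 3/16.

3/16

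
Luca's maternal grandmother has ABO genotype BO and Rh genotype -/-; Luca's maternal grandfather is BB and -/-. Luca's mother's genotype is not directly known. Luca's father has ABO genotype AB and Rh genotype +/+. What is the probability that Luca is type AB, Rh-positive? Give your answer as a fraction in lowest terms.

Luca's mother's ABO genotype from BO × BB: 1/2 BB, 1/2 BO.
Crossing each possibility with the father AB and summing P(type AB): 1/2·1/2 + 1/2·1/4 = 3/8.
Similarly for Rh via the mother's Rh distribution: P(Rh+) = 1.
Independent loci: 3/8 × 1 = 3/8.

3/8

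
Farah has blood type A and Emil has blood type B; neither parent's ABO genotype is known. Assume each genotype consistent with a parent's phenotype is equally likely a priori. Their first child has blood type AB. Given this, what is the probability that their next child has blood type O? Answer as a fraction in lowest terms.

1/36

Possible genotypes: Farah ∈ {AA, AO}; Emil ∈ {BB, BO}.
Weight each parental genotype pair by prior × P(type-AB child):
  AA × BB: posterior weight 4/9; P(next child type O) = 0.
  AA × BO: posterior weight 2/9; P(next child type O) = 0.
  AO × BB: posterior weight 2/9; P(next child type O) = 0.
  AO × BO: posterior weight 1/9; P(next child type O) = 1/4.
Weighted sum = 1/36.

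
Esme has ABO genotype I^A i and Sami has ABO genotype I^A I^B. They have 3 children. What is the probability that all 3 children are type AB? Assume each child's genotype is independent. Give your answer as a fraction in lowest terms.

ABO cross I^A i × I^A I^B → 1/2 A, 1/4 B, 1/4 AB.
So P(type AB) = 1/4 per child.
All 3 independent: (1/4)^3 = 1/64.

1/64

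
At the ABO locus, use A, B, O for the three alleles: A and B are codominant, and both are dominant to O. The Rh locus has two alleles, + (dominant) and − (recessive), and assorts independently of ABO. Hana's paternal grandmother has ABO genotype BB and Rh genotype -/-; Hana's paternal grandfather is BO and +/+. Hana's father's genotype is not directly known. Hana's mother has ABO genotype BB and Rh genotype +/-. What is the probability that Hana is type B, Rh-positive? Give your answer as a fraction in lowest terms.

Hana's father's ABO genotype from BB × BO: 1/2 BB, 1/2 BO.
Crossing each possibility with the mother BB and summing P(type B): 1/2·1 + 1/2·1 = 1.
Similarly for Rh via the father's Rh distribution: P(Rh+) = 3/4.
Independent loci: 1 × 3/4 = 3/4.

3/4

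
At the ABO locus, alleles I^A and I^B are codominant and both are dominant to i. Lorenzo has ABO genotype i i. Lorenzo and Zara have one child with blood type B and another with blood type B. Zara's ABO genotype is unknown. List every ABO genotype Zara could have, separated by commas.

I^A I^B, I^B I^B, I^B i

For each candidate genotype of Zara, check whether crossing it with i i can produce every observed child phenotype.
  I^A I^A → possible child types {A} ✗
  I^A I^B → possible child types {A, B} ✓
  I^A i → possible child types {O, A} ✗
  I^B I^B → possible child types {B} ✓
  I^B i → possible child types {O, B} ✓
  i i → possible child types {O} ✗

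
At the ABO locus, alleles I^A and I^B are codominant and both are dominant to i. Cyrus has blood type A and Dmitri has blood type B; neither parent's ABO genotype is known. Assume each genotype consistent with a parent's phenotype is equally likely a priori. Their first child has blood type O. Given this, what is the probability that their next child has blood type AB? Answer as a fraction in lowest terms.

1/4

Possible genotypes: Cyrus ∈ {I^A I^A, I^A i}; Dmitri ∈ {I^B I^B, I^B i}.
Weight each parental genotype pair by prior × P(type-O child):
  I^A i × I^B i: posterior weight 1; P(next child type AB) = 1/4.
Weighted sum = 1/4.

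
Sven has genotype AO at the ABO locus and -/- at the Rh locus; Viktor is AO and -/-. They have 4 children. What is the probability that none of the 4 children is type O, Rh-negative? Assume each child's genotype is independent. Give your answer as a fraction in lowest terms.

81/256

ABO cross AO × AO → 1/4 O, 3/4 A.
Rh cross -/- × -/- → 1 Rh-; so P(type O, Rh-negative) = 1/4 × 1 = 1/4 per child.
P(not type O, Rh-negative) = 3/4 for one child; (3/4)^4 = 81/256.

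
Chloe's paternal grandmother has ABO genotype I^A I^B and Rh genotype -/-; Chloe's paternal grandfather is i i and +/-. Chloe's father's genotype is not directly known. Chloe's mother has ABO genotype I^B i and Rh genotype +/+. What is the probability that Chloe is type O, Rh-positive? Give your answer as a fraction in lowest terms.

Chloe's father's ABO genotype from I^A I^B × i i: 1/2 I^A i, 1/2 I^B i.
Crossing each possibility with the mother I^B i and summing P(type O): 1/2·1/4 + 1/2·1/4 = 1/4.
Similarly for Rh via the father's Rh distribution: P(Rh+) = 1.
Independent loci: 1/4 × 1 = 1/4.

1/4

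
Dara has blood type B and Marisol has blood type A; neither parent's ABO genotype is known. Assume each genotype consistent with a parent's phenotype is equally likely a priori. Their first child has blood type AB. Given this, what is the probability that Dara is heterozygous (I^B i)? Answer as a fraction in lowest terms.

1/3

Possible genotypes: Dara ∈ {I^B I^B, I^B i}; Marisol ∈ {I^A I^A, I^A i}.
Weight each parental genotype pair by prior × P(type-AB child):
  I^B I^B × I^A I^A: posterior weight 4/9.
  I^B I^B × I^A i: posterior weight 2/9.
  I^B i × I^A I^A: posterior weight 2/9.
  I^B i × I^A i: posterior weight 1/9.
Sum the posterior weight over pairs where Dara is I^B i: 1/3.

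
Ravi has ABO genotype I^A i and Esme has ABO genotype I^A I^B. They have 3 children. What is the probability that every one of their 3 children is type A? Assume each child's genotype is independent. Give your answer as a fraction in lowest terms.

ABO cross I^A i × I^A I^B → 1/2 A, 1/4 B, 1/4 AB.
So P(type A) = 1/2 per child.
All 3 independent: (1/2)^3 = 1/8.

1/8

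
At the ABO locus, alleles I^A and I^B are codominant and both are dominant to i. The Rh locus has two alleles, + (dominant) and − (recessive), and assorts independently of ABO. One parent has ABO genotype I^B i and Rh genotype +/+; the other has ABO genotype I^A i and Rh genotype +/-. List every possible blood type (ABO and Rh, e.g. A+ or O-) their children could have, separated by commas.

Gametes from I^B i × I^A i give offspring ABO genotypes I^A I^B, I^A i, I^B i, i i, i.e. phenotypes O, A, B, AB.
Rh cross +/+ × +/- → phenotypes Rh+.
Combining independently: O+, A+, B+, AB+.

O+, A+, B+, AB+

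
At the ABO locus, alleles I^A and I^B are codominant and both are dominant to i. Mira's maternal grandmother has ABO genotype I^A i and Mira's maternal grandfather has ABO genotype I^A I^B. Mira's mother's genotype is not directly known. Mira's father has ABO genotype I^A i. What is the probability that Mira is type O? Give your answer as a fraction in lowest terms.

1/8

Mira's mother's ABO genotype from I^A i × I^A I^B: 1/4 I^A I^A, 1/4 I^A I^B, 1/4 I^A i, 1/4 I^B i.
Crossing each possibility with the father I^A i and summing P(type O): 1/4·0 + 1/4·0 + 1/4·1/4 + 1/4·1/4 = 1/8.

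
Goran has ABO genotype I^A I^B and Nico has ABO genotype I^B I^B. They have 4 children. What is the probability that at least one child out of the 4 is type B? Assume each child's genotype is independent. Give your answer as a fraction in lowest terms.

15/16

ABO cross I^A I^B × I^B I^B → 1/2 B, 1/2 AB.
So P(type B) = 1/2 per child.
P(none) = (1/2)^4 = 1/16; P(at least one) = 1 − 1/16 = 15/16.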